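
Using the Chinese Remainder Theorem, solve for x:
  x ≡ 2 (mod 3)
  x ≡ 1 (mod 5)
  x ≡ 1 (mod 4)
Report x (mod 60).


Moduli 3, 5, 4 are pairwise coprime; by CRT there is a unique solution modulo M = 3 · 5 · 4 = 60.
Solve pairwise, accumulating the modulus:
  Start with x ≡ 2 (mod 3).
  Combine with x ≡ 1 (mod 5): since gcd(3, 5) = 1, we get a unique residue mod 15.
    Write x = 2 + 3·t and substitute into x ≡ 1 (mod 5): 3·t ≡ 1 − 2 = -1 (mod 5).
    Reduce coefficients mod 5: 3·t ≡ 4 (mod 5).
    The inverse of 3 mod 5 is 2 (since 3·2 = 6 = 1·5 + 1), so t ≡ 2·4 = 8 ≡ 3 (mod 5).
    Then x = 2 + 3·3 = 11, valid modulo lcm(3, 5) = 15: x ≡ 11 (mod 15).
  Combine with x ≡ 1 (mod 4): since gcd(15, 4) = 1, we get a unique residue mod 60.
    Write x = 11 + 15·t and substitute into x ≡ 1 (mod 4): 15·t ≡ 1 − 11 = -10 (mod 4).
    Reduce coefficients mod 4: 3·t ≡ 2 (mod 4).
    The inverse of 3 mod 4 is 3 (since 3·3 = 9 = 2·4 + 1), so t ≡ 3·2 = 6 ≡ 2 (mod 4).
    Then x = 11 + 15·2 = 41, valid modulo lcm(15, 4) = 60: x ≡ 41 (mod 60).
Verify: 41 mod 3 = 2 ✓, 41 mod 5 = 1 ✓, 41 mod 4 = 1 ✓.

x ≡ 41 (mod 60).


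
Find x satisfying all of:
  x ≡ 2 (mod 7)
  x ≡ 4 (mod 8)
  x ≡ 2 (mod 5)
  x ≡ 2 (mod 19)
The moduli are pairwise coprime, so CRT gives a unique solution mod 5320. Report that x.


Product of moduli M = 7 · 8 · 5 · 19 = 5320.
Merge one congruence at a time:
  Start: x ≡ 2 (mod 7).
  Combine with x ≡ 4 (mod 8); new modulus lcm = 56.
    Write x = 2 + 7·t and substitute into x ≡ 4 (mod 8): 7·t ≡ 4 − 2 = 2 (mod 8).
    The inverse of 7 mod 8 is 7 (since 7·7 = 49 = 6·8 + 1), so t ≡ 7·2 = 14 ≡ 6 (mod 8).
    Then x = 2 + 7·6 = 44, valid modulo lcm(7, 8) = 56: x ≡ 44 (mod 56).
  Combine with x ≡ 2 (mod 5); new modulus lcm = 280.
    Write x = 44 + 56·t and substitute into x ≡ 2 (mod 5): 56·t ≡ 2 − 44 = -42 (mod 5).
    Reduce coefficients mod 5: 1·t ≡ 3 (mod 5).
    So t ≡ 3 (mod 5).
    Then x = 44 + 56·3 = 212, valid modulo lcm(56, 5) = 280: x ≡ 212 (mod 280).
  Combine with x ≡ 2 (mod 19); new modulus lcm = 5320.
    Write x = 212 + 280·t and substitute into x ≡ 2 (mod 19): 280·t ≡ 2 − 212 = -210 (mod 19).
    Reduce coefficients mod 19: 14·t ≡ 18 (mod 19).
    The inverse of 14 mod 19 is 15 (since 14·15 = 210 = 11·19 + 1), so t ≡ 15·18 = 270 ≡ 4 (mod 19).
    Then x = 212 + 280·4 = 1332, valid modulo lcm(280, 19) = 5320: x ≡ 1332 (mod 5320).
Verify against each original: 1332 mod 7 = 2, 1332 mod 8 = 4, 1332 mod 5 = 2, 1332 mod 19 = 2.

x ≡ 1332 (mod 5320).


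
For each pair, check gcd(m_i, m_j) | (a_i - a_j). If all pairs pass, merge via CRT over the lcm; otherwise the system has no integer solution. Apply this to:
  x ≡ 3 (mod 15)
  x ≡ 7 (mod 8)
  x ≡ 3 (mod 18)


Moduli 15, 8, 18 are not pairwise coprime, so CRT works modulo lcm(m_i) when all pairwise compatibility conditions hold.
Pairwise compatibility: gcd(m_i, m_j) must divide a_i - a_j for every pair.
Merge one congruence at a time:
  Start: x ≡ 3 (mod 15).
  Combine with x ≡ 7 (mod 8): gcd(15, 8) = 1; 7 - 3 = 4, which IS divisible by 1, so compatible.
    Write x = 3 + 15·t and substitute into x ≡ 7 (mod 8): 15·t ≡ 7 − 3 = 4 (mod 8).
    Reduce coefficients mod 8: 7·t ≡ 4 (mod 8).
    The inverse of 7 mod 8 is 7 (since 7·7 = 49 = 6·8 + 1), so t ≡ 7·4 = 28 ≡ 4 (mod 8).
    Then x = 3 + 15·4 = 63, valid modulo lcm(15, 8) = 120: x ≡ 63 (mod 120).
  Combine with x ≡ 3 (mod 18): gcd(120, 18) = 6; 3 - 63 = -60, which IS divisible by 6, so compatible.
    Write x = 63 + 120·t and substitute into x ≡ 3 (mod 18): 120·t ≡ 3 − 63 = -60 (mod 18).
    Divide the congruence (and modulus) by g = 6: 20·t ≡ -10 (mod 3).
    Reduce coefficients mod 3: 2·t ≡ 2 (mod 3).
    The inverse of 2 mod 3 is 2 (since 2·2 = 4 = 1·3 + 1), so t ≡ 2·2 = 4 ≡ 1 (mod 3).
    Then x = 63 + 120·1 = 183, valid modulo lcm(120, 18) = 360: x ≡ 183 (mod 360).
Verify: 183 mod 15 = 3, 183 mod 8 = 7, 183 mod 18 = 3.

x ≡ 183 (mod 360).


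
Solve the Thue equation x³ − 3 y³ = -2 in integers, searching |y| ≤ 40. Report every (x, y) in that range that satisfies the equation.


The equation is x³ - 3y³ = -2. For fixed y, x³ = 3·y³ − 2, so a solution requires the RHS to be a perfect cube.
Strategy: iterate y from -40 to 40, compute RHS = 3·y³ − 2, and check whether it is a (positive or negative) perfect cube.
Check small values of y:
  y = 0: RHS = -2 is not a perfect cube.
  y = 1: RHS = 1 = (1)³ ⇒ x = 1 works.
  y = -1: RHS = -5 is not a perfect cube.
  y = 2: RHS = 22 is not a perfect cube.
  y = -2: RHS = -26 is not a perfect cube.
  y = 3: RHS = 79 is not a perfect cube.
  y = -3: RHS = -83 is not a perfect cube.
Continuing the search up to |y| = 40 finds no further solutions beyond those listed.
Collected solutions: (1, 1).

Solutions (with |y| ≤ 40): (1, 1).


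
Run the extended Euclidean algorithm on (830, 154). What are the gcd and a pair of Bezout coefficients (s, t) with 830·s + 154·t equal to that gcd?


Euclidean algorithm on (830, 154) — divide until remainder is 0:
  830 = 5 · 154 + 60
  154 = 2 · 60 + 34
  60 = 1 · 34 + 26
  34 = 1 · 26 + 8
  26 = 3 · 8 + 2
  8 = 4 · 2 + 0
gcd(830, 154) = 2.
Track Bezout coefficients alongside the remainders: start with r₀ = 830 = a·1 + b·0 (s = 1, t = 0) and r₁ = 154 = a·0 + b·1 (s = 0, t = 1); each new remainder r_{k+1} = r_{k-1} − q_k·r_k inherits s_{k+1} = s_{k-1} − q_k·s_k, t_{k+1} = t_{k-1} − q_k·t_k, so r_k = a·s_k + b·t_k at every step:
  q = 5: r = 60, s = 1 − 5·0 = 1, t = 0 − 5·1 = -5  (check: 830·1 + 154·(-5) = 60)
  q = 2: r = 34, s = 0 − 2·1 = -2, t = 1 − 2·(-5) = 11  (check: 830·(-2) + 154·11 = 34)
  q = 1: r = 26, s = 1 − 1·(-2) = 3, t = -5 − 1·11 = -16  (check: 830·3 + 154·(-16) = 26)
  q = 1: r = 8, s = -2 − 1·3 = -5, t = 11 − 1·(-16) = 27  (check: 830·(-5) + 154·27 = 8)
  q = 3: r = 2, s = 3 − 3·(-5) = 18, t = -16 − 3·27 = -97  (check: 830·18 + 154·(-97) = 2)
The row with r = 2 (the gcd) gives the Bezout coefficients s = 18, t = -97.
Result: 830 · (18) + 154 · (-97) = 2.

gcd(830, 154) = 2; s = 18, t = -97 (check: 830·18 + 154·(-97) = 2).


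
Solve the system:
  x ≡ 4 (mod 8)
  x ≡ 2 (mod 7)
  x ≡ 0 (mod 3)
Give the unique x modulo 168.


Moduli 8, 7, 3 are pairwise coprime; by CRT there is a unique solution modulo M = 8 · 7 · 3 = 168.
Solve pairwise, accumulating the modulus:
  Start with x ≡ 4 (mod 8).
  Combine with x ≡ 2 (mod 7): since gcd(8, 7) = 1, we get a unique residue mod 56.
    Write x = 4 + 8·t and substitute into x ≡ 2 (mod 7): 8·t ≡ 2 − 4 = -2 (mod 7).
    Reduce coefficients mod 7: 1·t ≡ 5 (mod 7).
    So t ≡ 5 (mod 7).
    Then x = 4 + 8·5 = 44, valid modulo lcm(8, 7) = 56: x ≡ 44 (mod 56).
  Combine with x ≡ 0 (mod 3): since gcd(56, 3) = 1, we get a unique residue mod 168.
    Write x = 44 + 56·t and substitute into x ≡ 0 (mod 3): 56·t ≡ 0 − 44 = -44 (mod 3).
    Reduce coefficients mod 3: 2·t ≡ 1 (mod 3).
    The inverse of 2 mod 3 is 2 (since 2·2 = 4 = 1·3 + 1), so t ≡ 2·1 = 2 ≡ 2 (mod 3).
    Then x = 44 + 56·2 = 156, valid modulo lcm(56, 3) = 168: x ≡ 156 (mod 168).
Verify: 156 mod 8 = 4 ✓, 156 mod 7 = 2 ✓, 156 mod 3 = 0 ✓.

x ≡ 156 (mod 168).


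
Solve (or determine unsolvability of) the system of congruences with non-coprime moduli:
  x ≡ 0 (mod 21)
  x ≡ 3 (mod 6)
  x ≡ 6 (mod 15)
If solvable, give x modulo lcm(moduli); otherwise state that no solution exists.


Moduli 21, 6, 15 are not pairwise coprime, so CRT works modulo lcm(m_i) when all pairwise compatibility conditions hold.
Pairwise compatibility: gcd(m_i, m_j) must divide a_i - a_j for every pair.
Merge one congruence at a time:
  Start: x ≡ 0 (mod 21).
  Combine with x ≡ 3 (mod 6): gcd(21, 6) = 3; 3 - 0 = 3, which IS divisible by 3, so compatible.
    Write x = 0 + 21·t and substitute into x ≡ 3 (mod 6): 21·t ≡ 3 − 0 = 3 (mod 6).
    Divide the congruence (and modulus) by g = 3: 7·t ≡ 1 (mod 2).
    Reduce coefficients mod 2: 1·t ≡ 1 (mod 2).
    So t ≡ 1 (mod 2).
    Then x = 0 + 21·1 = 21, valid modulo lcm(21, 6) = 42: x ≡ 21 (mod 42).
  Combine with x ≡ 6 (mod 15): gcd(42, 15) = 3; 6 - 21 = -15, which IS divisible by 3, so compatible.
    Write x = 21 + 42·t and substitute into x ≡ 6 (mod 15): 42·t ≡ 6 − 21 = -15 (mod 15).
    Divide the congruence (and modulus) by g = 3: 14·t ≡ -5 (mod 5).
    Reduce coefficients mod 5: 4·t ≡ 0 (mod 5).
    The inverse of 4 mod 5 is 4 (since 4·4 = 16 = 3·5 + 1), so t ≡ 4·0 = 0 ≡ 0 (mod 5).
    Then x = 21 + 42·0 = 21, valid modulo lcm(42, 15) = 210: x ≡ 21 (mod 210).
Verify: 21 mod 21 = 0, 21 mod 6 = 3, 21 mod 15 = 6.

x ≡ 21 (mod 210).


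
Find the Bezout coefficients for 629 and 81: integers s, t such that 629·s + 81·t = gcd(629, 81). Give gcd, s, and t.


Euclidean algorithm on (629, 81) — divide until remainder is 0:
  629 = 7 · 81 + 62
  81 = 1 · 62 + 19
  62 = 3 · 19 + 5
  19 = 3 · 5 + 4
  5 = 1 · 4 + 1
  4 = 4 · 1 + 0
gcd(629, 81) = 1.
Track Bezout coefficients alongside the remainders: start with r₀ = 629 = a·1 + b·0 (s = 1, t = 0) and r₁ = 81 = a·0 + b·1 (s = 0, t = 1); each new remainder r_{k+1} = r_{k-1} − q_k·r_k inherits s_{k+1} = s_{k-1} − q_k·s_k, t_{k+1} = t_{k-1} − q_k·t_k, so r_k = a·s_k + b·t_k at every step:
  q = 7: r = 62, s = 1 − 7·0 = 1, t = 0 − 7·1 = -7  (check: 629·1 + 81·(-7) = 62)
  q = 1: r = 19, s = 0 − 1·1 = -1, t = 1 − 1·(-7) = 8  (check: 629·(-1) + 81·8 = 19)
  q = 3: r = 5, s = 1 − 3·(-1) = 4, t = -7 − 3·8 = -31  (check: 629·4 + 81·(-31) = 5)
  q = 3: r = 4, s = -1 − 3·4 = -13, t = 8 − 3·(-31) = 101  (check: 629·(-13) + 81·101 = 4)
  q = 1: r = 1, s = 4 − 1·(-13) = 17, t = -31 − 1·101 = -132  (check: 629·17 + 81·(-132) = 1)
The row with r = 1 (the gcd) gives the Bezout coefficients s = 17, t = -132.
Result: 629 · (17) + 81 · (-132) = 1.

gcd(629, 81) = 1; s = 17, t = -132 (check: 629·17 + 81·(-132) = 1).


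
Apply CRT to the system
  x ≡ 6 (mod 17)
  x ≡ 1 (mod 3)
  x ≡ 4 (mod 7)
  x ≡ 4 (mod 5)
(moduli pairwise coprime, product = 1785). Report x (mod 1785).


Product of moduli M = 17 · 3 · 7 · 5 = 1785.
Merge one congruence at a time:
  Start: x ≡ 6 (mod 17).
  Combine with x ≡ 1 (mod 3); new modulus lcm = 51.
    Write x = 6 + 17·t and substitute into x ≡ 1 (mod 3): 17·t ≡ 1 − 6 = -5 (mod 3).
    Reduce coefficients mod 3: 2·t ≡ 1 (mod 3).
    The inverse of 2 mod 3 is 2 (since 2·2 = 4 = 1·3 + 1), so t ≡ 2·1 = 2 ≡ 2 (mod 3).
    Then x = 6 + 17·2 = 40, valid modulo lcm(17, 3) = 51: x ≡ 40 (mod 51).
  Combine with x ≡ 4 (mod 7); new modulus lcm = 357.
    Write x = 40 + 51·t and substitute into x ≡ 4 (mod 7): 51·t ≡ 4 − 40 = -36 (mod 7).
    Reduce coefficients mod 7: 2·t ≡ 6 (mod 7).
    The inverse of 2 mod 7 is 4 (since 2·4 = 8 = 1·7 + 1), so t ≡ 4·6 = 24 ≡ 3 (mod 7).
    Then x = 40 + 51·3 = 193, valid modulo lcm(51, 7) = 357: x ≡ 193 (mod 357).
  Combine with x ≡ 4 (mod 5); new modulus lcm = 1785.
    Write x = 193 + 357·t and substitute into x ≡ 4 (mod 5): 357·t ≡ 4 − 193 = -189 (mod 5).
    Reduce coefficients mod 5: 2·t ≡ 1 (mod 5).
    The inverse of 2 mod 5 is 3 (since 2·3 = 6 = 1·5 + 1), so t ≡ 3·1 = 3 ≡ 3 (mod 5).
    Then x = 193 + 357·3 = 1264, valid modulo lcm(357, 5) = 1785: x ≡ 1264 (mod 1785).
Verify against each original: 1264 mod 17 = 6, 1264 mod 3 = 1, 1264 mod 7 = 4, 1264 mod 5 = 4.

x ≡ 1264 (mod 1785).


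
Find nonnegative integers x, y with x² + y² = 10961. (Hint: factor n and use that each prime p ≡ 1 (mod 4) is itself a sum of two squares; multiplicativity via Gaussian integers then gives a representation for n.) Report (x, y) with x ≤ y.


Step 1: Factor n = 10961 = 97 · 113.
Step 2: Check the mod-4 condition on each prime factor: 97 ≡ 1 (mod 4), exponent 1; 113 ≡ 1 (mod 4), exponent 1.
All primes ≡ 3 (mod 4) appear to even exponent (or don't appear), so by the two-squares theorem n IS expressible as a sum of two squares.
Step 3: Build a representation. Here n = 97 · 113 is a product of primes ≡ 1 (mod 4). Each prime p ≡ 1 (mod 4) is itself a sum of two squares; find a² by testing p − a² for a perfect square:
  97: 97 − 1² = 96, 97 − 2² = 93, 97 − 3² = 88, 97 − 4² = 81 = 9² ⇒ 97 = 4² + 9².
  113: 113 − 1² = 112, 113 − 2² = 109, 113 − 3² = 104, 113 − 4² = 97, 113 − 5² = 88, 113 − 6² = 77, 113 − 7² = 64 = 8² ⇒ 113 = 7² + 8².
  Combine using the Brahmagupta–Fibonacci identity (a² + b²)(c² + d²) = (ac − bd)² + (ad + bc)² = (ac + bd)² + (ad − bc)²:
  97 · 113 = 10961: from (4² + 9²)(7² + 8²), take (4·7 − 9·8, 4·8 + 9·7) = (28 − 72, 32 + 63) = (-44, 95); dropping signs (only squares matter) gives (44, 95); check 44² + 95² = 1936 + 9025 = 10961 ✓.
Step 4: Order so x ≤ y and verify: 44² + 95² = 1936 + 9025 = 10961 = n. ✓

n = 10961 = 44² + 95² (one valid representation with x ≤ y).


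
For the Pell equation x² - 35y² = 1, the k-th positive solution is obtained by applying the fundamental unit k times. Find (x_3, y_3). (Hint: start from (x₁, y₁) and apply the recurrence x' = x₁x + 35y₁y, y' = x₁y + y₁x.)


Step 1: Find the fundamental solution (x₁, y₁) of x² - 35y² = 1.
  Expand √35 as a continued fraction. a₀ = ⌊√35⌋ = 5; iterate m_{k+1} = d_k·a_k − m_k, d_{k+1} = (35 − m_{k+1}²)/d_k, a_{k+1} = ⌊(a₀ + m_{k+1})/d_{k+1}⌋ (starting m₀ = 0, d₀ = 1), with convergents p_k = a_k·p_{k-1} + p_{k-2}, q_k = a_k·q_{k-1} + q_{k-2} (p₋₁ = 1, q₋₁ = 0):
  k = 0: a₀ = 5; p₀/q₀ = 5/1; p₀² − 35·q₀² = 25 − 35 = -10.
  k = 1: m = 5, d = 10, a = ⌊(5 + 5)/10⌋ = 1; p/q = (1·5 + 1)/(1·1 + 0) = 6/1; p² − 35·q² = 36 − 35 = 1.
  The first convergent with p² − 35·q² = 1 gives the fundamental solution (x₁, y₁) = (6, 1).
Step 2: Apply the recurrence (x_{n+1}, y_{n+1}) = (x₁x_n + 35y₁y_n, x₁y_n + y₁x_n) repeatedly.
  From (x_1, y_1) = (6, 1): x_2 = 6·6 + 35·1·1 = 71; y_2 = 6·1 + 1·6 = 12.
  From (x_2, y_2) = (71, 12): x_3 = 6·71 + 35·1·12 = 846; y_3 = 6·12 + 1·71 = 143.
Step 3: Verify x_3² - 35·y_3² = 715716 - 715715 = 1 (should be 1). ✓

(x_1, y_1) = (6, 1); (x_3, y_3) = (846, 143).


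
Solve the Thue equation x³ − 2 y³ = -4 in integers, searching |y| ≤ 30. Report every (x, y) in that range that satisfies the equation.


The equation is x³ - 2y³ = -4. For fixed y, x³ = 2·y³ − 4, so a solution requires the RHS to be a perfect cube.
Strategy: iterate y from -30 to 30, compute RHS = 2·y³ − 4, and check whether it is a (positive or negative) perfect cube.
Check small values of y:
  y = 0: RHS = -4 is not a perfect cube.
  y = 1: RHS = -2 is not a perfect cube.
  y = -1: RHS = -6 is not a perfect cube.
  y = 2: RHS = 12 is not a perfect cube.
  y = -2: RHS = -20 is not a perfect cube.
  y = 3: RHS = 50 is not a perfect cube.
  y = -3: RHS = -58 is not a perfect cube.
Continuing the search up to |y| = 30 finds no solutions either.
No (x, y) in the scanned range satisfies the equation.

No integer solutions with |y| ≤ 30.


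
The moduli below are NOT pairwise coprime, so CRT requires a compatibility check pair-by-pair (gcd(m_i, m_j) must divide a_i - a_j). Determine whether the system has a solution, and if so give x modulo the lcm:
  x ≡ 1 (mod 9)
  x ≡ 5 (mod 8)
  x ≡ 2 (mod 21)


Moduli 9, 8, 21 are not pairwise coprime, so CRT works modulo lcm(m_i) when all pairwise compatibility conditions hold.
Pairwise compatibility: gcd(m_i, m_j) must divide a_i - a_j for every pair.
Merge one congruence at a time:
  Start: x ≡ 1 (mod 9).
  Combine with x ≡ 5 (mod 8): gcd(9, 8) = 1; 5 - 1 = 4, which IS divisible by 1, so compatible.
    Write x = 1 + 9·t and substitute into x ≡ 5 (mod 8): 9·t ≡ 5 − 1 = 4 (mod 8).
    Reduce coefficients mod 8: 1·t ≡ 4 (mod 8).
    So t ≡ 4 (mod 8).
    Then x = 1 + 9·4 = 37, valid modulo lcm(9, 8) = 72: x ≡ 37 (mod 72).
  Combine with x ≡ 2 (mod 21): gcd(72, 21) = 3, and 2 - 37 = -35 is NOT divisible by 3.
    ⇒ system is inconsistent (no integer solution).

No solution (the system is inconsistent).


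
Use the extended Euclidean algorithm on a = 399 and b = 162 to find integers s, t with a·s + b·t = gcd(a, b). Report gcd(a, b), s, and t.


Euclidean algorithm on (399, 162) — divide until remainder is 0:
  399 = 2 · 162 + 75
  162 = 2 · 75 + 12
  75 = 6 · 12 + 3
  12 = 4 · 3 + 0
gcd(399, 162) = 3.
Track Bezout coefficients alongside the remainders: start with r₀ = 399 = a·1 + b·0 (s = 1, t = 0) and r₁ = 162 = a·0 + b·1 (s = 0, t = 1); each new remainder r_{k+1} = r_{k-1} − q_k·r_k inherits s_{k+1} = s_{k-1} − q_k·s_k, t_{k+1} = t_{k-1} − q_k·t_k, so r_k = a·s_k + b·t_k at every step:
  q = 2: r = 75, s = 1 − 2·0 = 1, t = 0 − 2·1 = -2  (check: 399·1 + 162·(-2) = 75)
  q = 2: r = 12, s = 0 − 2·1 = -2, t = 1 − 2·(-2) = 5  (check: 399·(-2) + 162·5 = 12)
  q = 6: r = 3, s = 1 − 6·(-2) = 13, t = -2 − 6·5 = -32  (check: 399·13 + 162·(-32) = 3)
The row with r = 3 (the gcd) gives the Bezout coefficients s = 13, t = -32.
Result: 399 · (13) + 162 · (-32) = 3.

gcd(399, 162) = 3; s = 13, t = -32 (check: 399·13 + 162·(-32) = 3).


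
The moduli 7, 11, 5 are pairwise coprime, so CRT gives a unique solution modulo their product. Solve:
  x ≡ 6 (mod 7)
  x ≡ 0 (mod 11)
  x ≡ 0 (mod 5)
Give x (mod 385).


Moduli 7, 11, 5 are pairwise coprime; by CRT there is a unique solution modulo M = 7 · 11 · 5 = 385.
Solve pairwise, accumulating the modulus:
  Start with x ≡ 6 (mod 7).
  Combine with x ≡ 0 (mod 11): since gcd(7, 11) = 1, we get a unique residue mod 77.
    Write x = 6 + 7·t and substitute into x ≡ 0 (mod 11): 7·t ≡ 0 − 6 = -6 (mod 11).
    Reduce coefficients mod 11: 7·t ≡ 5 (mod 11).
    The inverse of 7 mod 11 is 8 (since 7·8 = 56 = 5·11 + 1), so t ≡ 8·5 = 40 ≡ 7 (mod 11).
    Then x = 6 + 7·7 = 55, valid modulo lcm(7, 11) = 77: x ≡ 55 (mod 77).
  Combine with x ≡ 0 (mod 5): since gcd(77, 5) = 1, we get a unique residue mod 385.
    Write x = 55 + 77·t and substitute into x ≡ 0 (mod 5): 77·t ≡ 0 − 55 = -55 (mod 5).
    Reduce coefficients mod 5: 2·t ≡ 0 (mod 5).
    The inverse of 2 mod 5 is 3 (since 2·3 = 6 = 1·5 + 1), so t ≡ 3·0 = 0 ≡ 0 (mod 5).
    Then x = 55 + 77·0 = 55, valid modulo lcm(77, 5) = 385: x ≡ 55 (mod 385).
Verify: 55 mod 7 = 6 ✓, 55 mod 11 = 0 ✓, 55 mod 5 = 0 ✓.

x ≡ 55 (mod 385).


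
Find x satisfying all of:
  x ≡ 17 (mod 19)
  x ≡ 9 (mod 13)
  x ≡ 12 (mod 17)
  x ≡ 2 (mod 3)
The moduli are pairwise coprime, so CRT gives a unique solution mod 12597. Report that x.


Product of moduli M = 19 · 13 · 17 · 3 = 12597.
Merge one congruence at a time:
  Start: x ≡ 17 (mod 19).
  Combine with x ≡ 9 (mod 13); new modulus lcm = 247.
    Write x = 17 + 19·t and substitute into x ≡ 9 (mod 13): 19·t ≡ 9 − 17 = -8 (mod 13).
    Reduce coefficients mod 13: 6·t ≡ 5 (mod 13).
    The inverse of 6 mod 13 is 11 (since 6·11 = 66 = 5·13 + 1), so t ≡ 11·5 = 55 ≡ 3 (mod 13).
    Then x = 17 + 19·3 = 74, valid modulo lcm(19, 13) = 247: x ≡ 74 (mod 247).
  Combine with x ≡ 12 (mod 17); new modulus lcm = 4199.
    Write x = 74 + 247·t and substitute into x ≡ 12 (mod 17): 247·t ≡ 12 − 74 = -62 (mod 17).
    Reduce coefficients mod 17: 9·t ≡ 6 (mod 17).
    The inverse of 9 mod 17 is 2 (since 9·2 = 18 = 1·17 + 1), so t ≡ 2·6 = 12 ≡ 12 (mod 17).
    Then x = 74 + 247·12 = 3038, valid modulo lcm(247, 17) = 4199: x ≡ 3038 (mod 4199).
  Combine with x ≡ 2 (mod 3); new modulus lcm = 12597.
    Write x = 3038 + 4199·t and substitute into x ≡ 2 (mod 3): 4199·t ≡ 2 − 3038 = -3036 (mod 3).
    Reduce coefficients mod 3: 2·t ≡ 0 (mod 3).
    The inverse of 2 mod 3 is 2 (since 2·2 = 4 = 1·3 + 1), so t ≡ 2·0 = 0 ≡ 0 (mod 3).
    Then x = 3038 + 4199·0 = 3038, valid modulo lcm(4199, 3) = 12597: x ≡ 3038 (mod 12597).
Verify against each original: 3038 mod 19 = 17, 3038 mod 13 = 9, 3038 mod 17 = 12, 3038 mod 3 = 2.

x ≡ 3038 (mod 12597).


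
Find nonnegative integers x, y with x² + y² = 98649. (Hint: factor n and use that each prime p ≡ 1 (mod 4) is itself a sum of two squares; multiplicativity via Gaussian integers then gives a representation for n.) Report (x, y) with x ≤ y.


Step 1: Factor n = 98649 = 3^2 · 97 · 113.
Step 2: Check the mod-4 condition on each prime factor: 3 ≡ 3 (mod 4), exponent 2 (must be even); 97 ≡ 1 (mod 4), exponent 1; 113 ≡ 1 (mod 4), exponent 1.
All primes ≡ 3 (mod 4) appear to even exponent (or don't appear), so by the two-squares theorem n IS expressible as a sum of two squares.
Step 3: Build a representation. Group n = k² · m with k = 3 and m = 97 · 113 = 10961 (a product of primes ≡ 1 (mod 4)); a representation of m scales to one of n via (k·x)² + (k·y)² = k²(x² + y²). Each prime p ≡ 1 (mod 4) is itself a sum of two squares; find a² by testing p − a² for a perfect square:
  97: 97 − 1² = 96, 97 − 2² = 93, 97 − 3² = 88, 97 − 4² = 81 = 9² ⇒ 97 = 4² + 9².
  113: 113 − 1² = 112, 113 − 2² = 109, 113 − 3² = 104, 113 − 4² = 97, 113 − 5² = 88, 113 − 6² = 77, 113 − 7² = 64 = 8² ⇒ 113 = 7² + 8².
  Combine using the Brahmagupta–Fibonacci identity (a² + b²)(c² + d²) = (ac − bd)² + (ad + bc)² = (ac + bd)² + (ad − bc)²:
  97 · 113 = 10961: from (4² + 9²)(7² + 8²), take (4·7 − 9·8, 4·8 + 9·7) = (28 − 72, 32 + 63) = (-44, 95); dropping signs (only squares matter) gives (44, 95); check 44² + 95² = 1936 + 9025 = 10961 ✓.
  Scale by k = 3: (3·44, 3·95) = (132, 285).
Step 4: Order so x ≤ y and verify: 132² + 285² = 17424 + 81225 = 98649 = n. ✓

n = 98649 = 132² + 285² (one valid representation with x ≤ y).


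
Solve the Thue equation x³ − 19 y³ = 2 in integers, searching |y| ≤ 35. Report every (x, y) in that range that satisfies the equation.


The equation is x³ - 19y³ = 2. For fixed y, x³ = 19·y³ + 2, so a solution requires the RHS to be a perfect cube.
Strategy: iterate y from -35 to 35, compute RHS = 19·y³ + 2, and check whether it is a (positive or negative) perfect cube.
Check small values of y:
  y = 0: RHS = 2 is not a perfect cube.
  y = 1: RHS = 21 is not a perfect cube.
  y = -1: RHS = -17 is not a perfect cube.
  y = 2: RHS = 154 is not a perfect cube.
  y = -2: RHS = -150 is not a perfect cube.
  y = 3: RHS = 515 is not a perfect cube.
  y = -3: RHS = -511 is not a perfect cube.
Continuing the search up to |y| = 35 finds no solutions either.
No (x, y) in the scanned range satisfies the equation.

No integer solutions with |y| ≤ 35.


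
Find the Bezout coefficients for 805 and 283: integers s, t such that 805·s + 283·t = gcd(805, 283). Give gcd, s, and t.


Euclidean algorithm on (805, 283) — divide until remainder is 0:
  805 = 2 · 283 + 239
  283 = 1 · 239 + 44
  239 = 5 · 44 + 19
  44 = 2 · 19 + 6
  19 = 3 · 6 + 1
  6 = 6 · 1 + 0
gcd(805, 283) = 1.
Track Bezout coefficients alongside the remainders: start with r₀ = 805 = a·1 + b·0 (s = 1, t = 0) and r₁ = 283 = a·0 + b·1 (s = 0, t = 1); each new remainder r_{k+1} = r_{k-1} − q_k·r_k inherits s_{k+1} = s_{k-1} − q_k·s_k, t_{k+1} = t_{k-1} − q_k·t_k, so r_k = a·s_k + b·t_k at every step:
  q = 2: r = 239, s = 1 − 2·0 = 1, t = 0 − 2·1 = -2  (check: 805·1 + 283·(-2) = 239)
  q = 1: r = 44, s = 0 − 1·1 = -1, t = 1 − 1·(-2) = 3  (check: 805·(-1) + 283·3 = 44)
  q = 5: r = 19, s = 1 − 5·(-1) = 6, t = -2 − 5·3 = -17  (check: 805·6 + 283·(-17) = 19)
  q = 2: r = 6, s = -1 − 2·6 = -13, t = 3 − 2·(-17) = 37  (check: 805·(-13) + 283·37 = 6)
  q = 3: r = 1, s = 6 − 3·(-13) = 45, t = -17 − 3·37 = -128  (check: 805·45 + 283·(-128) = 1)
The row with r = 1 (the gcd) gives the Bezout coefficients s = 45, t = -128.
Result: 805 · (45) + 283 · (-128) = 1.

gcd(805, 283) = 1; s = 45, t = -128 (check: 805·45 + 283·(-128) = 1).


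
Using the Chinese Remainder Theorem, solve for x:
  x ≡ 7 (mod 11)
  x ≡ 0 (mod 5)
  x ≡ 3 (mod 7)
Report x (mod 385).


Moduli 11, 5, 7 are pairwise coprime; by CRT there is a unique solution modulo M = 11 · 5 · 7 = 385.
Solve pairwise, accumulating the modulus:
  Start with x ≡ 7 (mod 11).
  Combine with x ≡ 0 (mod 5): since gcd(11, 5) = 1, we get a unique residue mod 55.
    Write x = 7 + 11·t and substitute into x ≡ 0 (mod 5): 11·t ≡ 0 − 7 = -7 (mod 5).
    Reduce coefficients mod 5: 1·t ≡ 3 (mod 5).
    So t ≡ 3 (mod 5).
    Then x = 7 + 11·3 = 40, valid modulo lcm(11, 5) = 55: x ≡ 40 (mod 55).
  Combine with x ≡ 3 (mod 7): since gcd(55, 7) = 1, we get a unique residue mod 385.
    Write x = 40 + 55·t and substitute into x ≡ 3 (mod 7): 55·t ≡ 3 − 40 = -37 (mod 7).
    Reduce coefficients mod 7: 6·t ≡ 5 (mod 7).
    The inverse of 6 mod 7 is 6 (since 6·6 = 36 = 5·7 + 1), so t ≡ 6·5 = 30 ≡ 2 (mod 7).
    Then x = 40 + 55·2 = 150, valid modulo lcm(55, 7) = 385: x ≡ 150 (mod 385).
Verify: 150 mod 11 = 7 ✓, 150 mod 5 = 0 ✓, 150 mod 7 = 3 ✓.

x ≡ 150 (mod 385).


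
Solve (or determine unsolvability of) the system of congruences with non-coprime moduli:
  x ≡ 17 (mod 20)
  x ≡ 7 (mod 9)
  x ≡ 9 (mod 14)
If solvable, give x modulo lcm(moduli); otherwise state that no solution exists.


Moduli 20, 9, 14 are not pairwise coprime, so CRT works modulo lcm(m_i) when all pairwise compatibility conditions hold.
Pairwise compatibility: gcd(m_i, m_j) must divide a_i - a_j for every pair.
Merge one congruence at a time:
  Start: x ≡ 17 (mod 20).
  Combine with x ≡ 7 (mod 9): gcd(20, 9) = 1; 7 - 17 = -10, which IS divisible by 1, so compatible.
    Write x = 17 + 20·t and substitute into x ≡ 7 (mod 9): 20·t ≡ 7 − 17 = -10 (mod 9).
    Reduce coefficients mod 9: 2·t ≡ 8 (mod 9).
    The inverse of 2 mod 9 is 5 (since 2·5 = 10 = 1·9 + 1), so t ≡ 5·8 = 40 ≡ 4 (mod 9).
    Then x = 17 + 20·4 = 97, valid modulo lcm(20, 9) = 180: x ≡ 97 (mod 180).
  Combine with x ≡ 9 (mod 14): gcd(180, 14) = 2; 9 - 97 = -88, which IS divisible by 2, so compatible.
    Write x = 97 + 180·t and substitute into x ≡ 9 (mod 14): 180·t ≡ 9 − 97 = -88 (mod 14).
    Divide the congruence (and modulus) by g = 2: 90·t ≡ -44 (mod 7).
    Reduce coefficients mod 7: 6·t ≡ 5 (mod 7).
    The inverse of 6 mod 7 is 6 (since 6·6 = 36 = 5·7 + 1), so t ≡ 6·5 = 30 ≡ 2 (mod 7).
    Then x = 97 + 180·2 = 457, valid modulo lcm(180, 14) = 1260: x ≡ 457 (mod 1260).
Verify: 457 mod 20 = 17, 457 mod 9 = 7, 457 mod 14 = 9.

x ≡ 457 (mod 1260).


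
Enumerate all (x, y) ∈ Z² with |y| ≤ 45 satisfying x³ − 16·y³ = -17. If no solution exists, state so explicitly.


The equation is x³ - 16y³ = -17. For fixed y, x³ = 16·y³ − 17, so a solution requires the RHS to be a perfect cube.
Strategy: iterate y from -45 to 45, compute RHS = 16·y³ − 17, and check whether it is a (positive or negative) perfect cube.
Check small values of y:
  y = 0: RHS = -17 is not a perfect cube.
  y = 1: RHS = -1 = (-1)³ ⇒ x = -1 works.
  y = -1: RHS = -33 is not a perfect cube.
  y = 2: RHS = 111 is not a perfect cube.
  y = -2: RHS = -145 is not a perfect cube.
  y = 3: RHS = 415 is not a perfect cube.
  y = -3: RHS = -449 is not a perfect cube.
Continuing the search up to |y| = 45 finds no further solutions beyond those listed.
Collected solutions: (-1, 1).

Solutions (with |y| ≤ 45): (-1, 1).


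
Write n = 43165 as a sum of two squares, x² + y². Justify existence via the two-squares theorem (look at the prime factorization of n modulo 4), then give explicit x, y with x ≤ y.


Step 1: Factor n = 43165 = 5 · 89 · 97.
Step 2: Check the mod-4 condition on each prime factor: 5 ≡ 1 (mod 4), exponent 1; 89 ≡ 1 (mod 4), exponent 1; 97 ≡ 1 (mod 4), exponent 1.
All primes ≡ 3 (mod 4) appear to even exponent (or don't appear), so by the two-squares theorem n IS expressible as a sum of two squares.
Step 3: Build a representation. Here n = 5 · 89 · 97 is a product of primes ≡ 1 (mod 4). Each prime p ≡ 1 (mod 4) is itself a sum of two squares; find a² by testing p − a² for a perfect square:
  5: 5 − 1² = 4 = 2² ⇒ 5 = 1² + 2².
  89: 89 − 1² = 88, 89 − 2² = 85, 89 − 3² = 80, 89 − 4² = 73, 89 − 5² = 64 = 8² ⇒ 89 = 5² + 8².
  97: 97 − 1² = 96, 97 − 2² = 93, 97 − 3² = 88, 97 − 4² = 81 = 9² ⇒ 97 = 4² + 9².
  Combine using the Brahmagupta–Fibonacci identity (a² + b²)(c² + d²) = (ac − bd)² + (ad + bc)² = (ac + bd)² + (ad − bc)²:
  5 · 89 = 445: from (1² + 2²)(5² + 8²), take (1·5 − 2·8, 1·8 + 2·5) = (5 − 16, 8 + 10) = (-11, 18); dropping signs (only squares matter) gives (11, 18); check 11² + 18² = 121 + 324 = 445 ✓.
  445 · 97 = 43165: from (11² + 18²)(4² + 9²), take (11·4 − 18·9, 11·9 + 18·4) = (44 − 162, 99 + 72) = (-118, 171); dropping signs (only squares matter) gives (118, 171); check 118² + 171² = 13924 + 29241 = 43165 ✓.
Step 4: Order so x ≤ y and verify: 118² + 171² = 13924 + 29241 = 43165 = n. ✓

n = 43165 = 118² + 171² (one valid representation with x ≤ y).


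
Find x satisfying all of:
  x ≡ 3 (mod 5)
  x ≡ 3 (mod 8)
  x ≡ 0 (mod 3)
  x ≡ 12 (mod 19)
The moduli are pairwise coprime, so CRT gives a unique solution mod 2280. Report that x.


Product of moduli M = 5 · 8 · 3 · 19 = 2280.
Merge one congruence at a time:
  Start: x ≡ 3 (mod 5).
  Combine with x ≡ 3 (mod 8); new modulus lcm = 40.
    Write x = 3 + 5·t and substitute into x ≡ 3 (mod 8): 5·t ≡ 3 − 3 = 0 (mod 8).
    The inverse of 5 mod 8 is 5 (since 5·5 = 25 = 3·8 + 1), so t ≡ 5·0 = 0 ≡ 0 (mod 8).
    Then x = 3 + 5·0 = 3, valid modulo lcm(5, 8) = 40: x ≡ 3 (mod 40).
  Combine with x ≡ 0 (mod 3); new modulus lcm = 120.
    Write x = 3 + 40·t and substitute into x ≡ 0 (mod 3): 40·t ≡ 0 − 3 = -3 (mod 3).
    Reduce coefficients mod 3: 1·t ≡ 0 (mod 3).
    So t ≡ 0 (mod 3).
    Then x = 3 + 40·0 = 3, valid modulo lcm(40, 3) = 120: x ≡ 3 (mod 120).
  Combine with x ≡ 12 (mod 19); new modulus lcm = 2280.
    Write x = 3 + 120·t and substitute into x ≡ 12 (mod 19): 120·t ≡ 12 − 3 = 9 (mod 19).
    Reduce coefficients mod 19: 6·t ≡ 9 (mod 19).
    The inverse of 6 mod 19 is 16 (since 6·16 = 96 = 5·19 + 1), so t ≡ 16·9 = 144 ≡ 11 (mod 19).
    Then x = 3 + 120·11 = 1323, valid modulo lcm(120, 19) = 2280: x ≡ 1323 (mod 2280).
Verify against each original: 1323 mod 5 = 3, 1323 mod 8 = 3, 1323 mod 3 = 0, 1323 mod 19 = 12.

x ≡ 1323 (mod 2280).


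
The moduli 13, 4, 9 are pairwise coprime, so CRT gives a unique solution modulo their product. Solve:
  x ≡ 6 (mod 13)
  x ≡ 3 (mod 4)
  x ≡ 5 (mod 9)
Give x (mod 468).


Moduli 13, 4, 9 are pairwise coprime; by CRT there is a unique solution modulo M = 13 · 4 · 9 = 468.
Solve pairwise, accumulating the modulus:
  Start with x ≡ 6 (mod 13).
  Combine with x ≡ 3 (mod 4): since gcd(13, 4) = 1, we get a unique residue mod 52.
    Write x = 6 + 13·t and substitute into x ≡ 3 (mod 4): 13·t ≡ 3 − 6 = -3 (mod 4).
    Reduce coefficients mod 4: 1·t ≡ 1 (mod 4).
    So t ≡ 1 (mod 4).
    Then x = 6 + 13·1 = 19, valid modulo lcm(13, 4) = 52: x ≡ 19 (mod 52).
  Combine with x ≡ 5 (mod 9): since gcd(52, 9) = 1, we get a unique residue mod 468.
    Write x = 19 + 52·t and substitute into x ≡ 5 (mod 9): 52·t ≡ 5 − 19 = -14 (mod 9).
    Reduce coefficients mod 9: 7·t ≡ 4 (mod 9).
    The inverse of 7 mod 9 is 4 (since 7·4 = 28 = 3·9 + 1), so t ≡ 4·4 = 16 ≡ 7 (mod 9).
    Then x = 19 + 52·7 = 383, valid modulo lcm(52, 9) = 468: x ≡ 383 (mod 468).
Verify: 383 mod 13 = 6 ✓, 383 mod 4 = 3 ✓, 383 mod 9 = 5 ✓.

x ≡ 383 (mod 468).


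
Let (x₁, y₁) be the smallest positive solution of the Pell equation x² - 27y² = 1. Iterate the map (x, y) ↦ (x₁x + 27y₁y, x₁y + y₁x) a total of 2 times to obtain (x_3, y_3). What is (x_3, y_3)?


Step 1: Find the fundamental solution (x₁, y₁) of x² - 27y² = 1.
  Expand √27 as a continued fraction. a₀ = ⌊√27⌋ = 5; iterate m_{k+1} = d_k·a_k − m_k, d_{k+1} = (27 − m_{k+1}²)/d_k, a_{k+1} = ⌊(a₀ + m_{k+1})/d_{k+1}⌋ (starting m₀ = 0, d₀ = 1), with convergents p_k = a_k·p_{k-1} + p_{k-2}, q_k = a_k·q_{k-1} + q_{k-2} (p₋₁ = 1, q₋₁ = 0):
  k = 0: a₀ = 5; p₀/q₀ = 5/1; p₀² − 27·q₀² = 25 − 27 = -2.
  k = 1: m = 5, d = 2, a = ⌊(5 + 5)/2⌋ = 5; p/q = (5·5 + 1)/(5·1 + 0) = 26/5; p² − 27·q² = 676 − 675 = 1.
  The first convergent with p² − 27·q² = 1 gives the fundamental solution (x₁, y₁) = (26, 5).
Step 2: Apply the recurrence (x_{n+1}, y_{n+1}) = (x₁x_n + 27y₁y_n, x₁y_n + y₁x_n) repeatedly.
  From (x_1, y_1) = (26, 5): x_2 = 26·26 + 27·5·5 = 1351; y_2 = 26·5 + 5·26 = 260.
  From (x_2, y_2) = (1351, 260): x_3 = 26·1351 + 27·5·260 = 70226; y_3 = 26·260 + 5·1351 = 13515.
Step 3: Verify x_3² - 27·y_3² = 4931691076 - 4931691075 = 1 (should be 1). ✓

(x_1, y_1) = (26, 5); (x_3, y_3) = (70226, 13515).


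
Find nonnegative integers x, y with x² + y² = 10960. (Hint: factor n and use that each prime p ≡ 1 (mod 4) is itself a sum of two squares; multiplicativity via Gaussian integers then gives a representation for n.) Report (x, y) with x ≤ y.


Step 1: Factor n = 10960 = 2^4 · 5 · 137.
Step 2: Check the mod-4 condition on each prime factor: 2 = 2 (special); 5 ≡ 1 (mod 4), exponent 1; 137 ≡ 1 (mod 4), exponent 1.
All primes ≡ 3 (mod 4) appear to even exponent (or don't appear), so by the two-squares theorem n IS expressible as a sum of two squares.
Step 3: Build a representation. Group n = k² · m with k = 4 and m = 5 · 137 = 685 (a product of primes ≡ 1 (mod 4)); a representation of m scales to one of n via (k·x)² + (k·y)² = k²(x² + y²). Each prime p ≡ 1 (mod 4) is itself a sum of two squares; find a² by testing p − a² for a perfect square:
  5: 5 − 1² = 4 = 2² ⇒ 5 = 1² + 2².
  137: 137 − 1² = 136, 137 − 2² = 133, 137 − 3² = 128, 137 − 4² = 121 = 11² ⇒ 137 = 4² + 11².
  Combine using the Brahmagupta–Fibonacci identity (a² + b²)(c² + d²) = (ac − bd)² + (ad + bc)² = (ac + bd)² + (ad − bc)²:
  5 · 137 = 685: from (1² + 2²)(4² + 11²), take (1·4 − 2·11, 1·11 + 2·4) = (4 − 22, 11 + 8) = (-18, 19); dropping signs (only squares matter) gives (18, 19); check 18² + 19² = 324 + 361 = 685 ✓.
  Scale by k = 4: (4·18, 4·19) = (72, 76).
Step 4: Order so x ≤ y and verify: 72² + 76² = 5184 + 5776 = 10960 = n. ✓

n = 10960 = 72² + 76² (one valid representation with x ≤ y).


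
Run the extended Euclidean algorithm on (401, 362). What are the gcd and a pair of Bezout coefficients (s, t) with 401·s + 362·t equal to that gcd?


Euclidean algorithm on (401, 362) — divide until remainder is 0:
  401 = 1 · 362 + 39
  362 = 9 · 39 + 11
  39 = 3 · 11 + 6
  11 = 1 · 6 + 5
  6 = 1 · 5 + 1
  5 = 5 · 1 + 0
gcd(401, 362) = 1.
Track Bezout coefficients alongside the remainders: start with r₀ = 401 = a·1 + b·0 (s = 1, t = 0) and r₁ = 362 = a·0 + b·1 (s = 0, t = 1); each new remainder r_{k+1} = r_{k-1} − q_k·r_k inherits s_{k+1} = s_{k-1} − q_k·s_k, t_{k+1} = t_{k-1} − q_k·t_k, so r_k = a·s_k + b·t_k at every step:
  q = 1: r = 39, s = 1 − 1·0 = 1, t = 0 − 1·1 = -1  (check: 401·1 + 362·(-1) = 39)
  q = 9: r = 11, s = 0 − 9·1 = -9, t = 1 − 9·(-1) = 10  (check: 401·(-9) + 362·10 = 11)
  q = 3: r = 6, s = 1 − 3·(-9) = 28, t = -1 − 3·10 = -31  (check: 401·28 + 362·(-31) = 6)
  q = 1: r = 5, s = -9 − 1·28 = -37, t = 10 − 1·(-31) = 41  (check: 401·(-37) + 362·41 = 5)
  q = 1: r = 1, s = 28 − 1·(-37) = 65, t = -31 − 1·41 = -72  (check: 401·65 + 362·(-72) = 1)
The row with r = 1 (the gcd) gives the Bezout coefficients s = 65, t = -72.
Result: 401 · (65) + 362 · (-72) = 1.

gcd(401, 362) = 1; s = 65, t = -72 (check: 401·65 + 362·(-72) = 1).


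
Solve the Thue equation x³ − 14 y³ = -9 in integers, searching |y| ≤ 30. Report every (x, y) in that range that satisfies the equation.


The equation is x³ - 14y³ = -9. For fixed y, x³ = 14·y³ − 9, so a solution requires the RHS to be a perfect cube.
Strategy: iterate y from -30 to 30, compute RHS = 14·y³ − 9, and check whether it is a (positive or negative) perfect cube.
Check small values of y:
  y = 0: RHS = -9 is not a perfect cube.
  y = 1: RHS = 5 is not a perfect cube.
  y = -1: RHS = -23 is not a perfect cube.
  y = 2: RHS = 103 is not a perfect cube.
  y = -2: RHS = -121 is not a perfect cube.
  y = 3: RHS = 369 is not a perfect cube.
  y = -3: RHS = -387 is not a perfect cube.
Continuing the search up to |y| = 30 finds no solutions either.
No (x, y) in the scanned range satisfies the equation.

No integer solutions with |y| ≤ 30.


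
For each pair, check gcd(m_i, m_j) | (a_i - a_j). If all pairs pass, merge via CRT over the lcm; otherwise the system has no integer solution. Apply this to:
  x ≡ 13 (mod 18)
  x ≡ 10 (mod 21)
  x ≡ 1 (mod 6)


Moduli 18, 21, 6 are not pairwise coprime, so CRT works modulo lcm(m_i) when all pairwise compatibility conditions hold.
Pairwise compatibility: gcd(m_i, m_j) must divide a_i - a_j for every pair.
Merge one congruence at a time:
  Start: x ≡ 13 (mod 18).
  Combine with x ≡ 10 (mod 21): gcd(18, 21) = 3; 10 - 13 = -3, which IS divisible by 3, so compatible.
    Write x = 13 + 18·t and substitute into x ≡ 10 (mod 21): 18·t ≡ 10 − 13 = -3 (mod 21).
    Divide the congruence (and modulus) by g = 3: 6·t ≡ -1 (mod 7).
    Reduce coefficients mod 7: 6·t ≡ 6 (mod 7).
    The inverse of 6 mod 7 is 6 (since 6·6 = 36 = 5·7 + 1), so t ≡ 6·6 = 36 ≡ 1 (mod 7).
    Then x = 13 + 18·1 = 31, valid modulo lcm(18, 21) = 126: x ≡ 31 (mod 126).
  Combine with x ≡ 1 (mod 6): gcd(126, 6) = 6; 1 - 31 = -30, which IS divisible by 6, so compatible.
    Write x = 31 + 126·t and substitute into x ≡ 1 (mod 6): 126·t ≡ 1 − 31 = -30 (mod 6).
    Divide the congruence (and modulus) by g = 6: 21·t ≡ -5 (mod 1).
    Modulo 1 every t works; take t = 0.
    Then x = 31 + 126·0 = 31, valid modulo lcm(126, 6) = 126: x ≡ 31 (mod 126).
Verify: 31 mod 18 = 13, 31 mod 21 = 10, 31 mod 6 = 1.

x ≡ 31 (mod 126).


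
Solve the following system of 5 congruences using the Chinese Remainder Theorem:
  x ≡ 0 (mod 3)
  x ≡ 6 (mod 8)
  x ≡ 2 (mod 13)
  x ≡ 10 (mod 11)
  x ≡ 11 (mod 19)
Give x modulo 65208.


Product of moduli M = 3 · 8 · 13 · 11 · 19 = 65208.
Merge one congruence at a time:
  Start: x ≡ 0 (mod 3).
  Combine with x ≡ 6 (mod 8); new modulus lcm = 24.
    Write x = 0 + 3·t and substitute into x ≡ 6 (mod 8): 3·t ≡ 6 − 0 = 6 (mod 8).
    The inverse of 3 mod 8 is 3 (since 3·3 = 9 = 1·8 + 1), so t ≡ 3·6 = 18 ≡ 2 (mod 8).
    Then x = 0 + 3·2 = 6, valid modulo lcm(3, 8) = 24: x ≡ 6 (mod 24).
  Combine with x ≡ 2 (mod 13); new modulus lcm = 312.
    Write x = 6 + 24·t and substitute into x ≡ 2 (mod 13): 24·t ≡ 2 − 6 = -4 (mod 13).
    Reduce coefficients mod 13: 11·t ≡ 9 (mod 13).
    The inverse of 11 mod 13 is 6 (since 11·6 = 66 = 5·13 + 1), so t ≡ 6·9 = 54 ≡ 2 (mod 13).
    Then x = 6 + 24·2 = 54, valid modulo lcm(24, 13) = 312: x ≡ 54 (mod 312).
  Combine with x ≡ 10 (mod 11); new modulus lcm = 3432.
    Write x = 54 + 312·t and substitute into x ≡ 10 (mod 11): 312·t ≡ 10 − 54 = -44 (mod 11).
    Reduce coefficients mod 11: 4·t ≡ 0 (mod 11).
    The inverse of 4 mod 11 is 3 (since 4·3 = 12 = 1·11 + 1), so t ≡ 3·0 = 0 ≡ 0 (mod 11).
    Then x = 54 + 312·0 = 54, valid modulo lcm(312, 11) = 3432: x ≡ 54 (mod 3432).
  Combine with x ≡ 11 (mod 19); new modulus lcm = 65208.
    Write x = 54 + 3432·t and substitute into x ≡ 11 (mod 19): 3432·t ≡ 11 − 54 = -43 (mod 19).
    Reduce coefficients mod 19: 12·t ≡ 14 (mod 19).
    The inverse of 12 mod 19 is 8 (since 12·8 = 96 = 5·19 + 1), so t ≡ 8·14 = 112 ≡ 17 (mod 19).
    Then x = 54 + 3432·17 = 58398, valid modulo lcm(3432, 19) = 65208: x ≡ 58398 (mod 65208).
Verify against each original: 58398 mod 3 = 0, 58398 mod 8 = 6, 58398 mod 13 = 2, 58398 mod 11 = 10, 58398 mod 19 = 11.

x ≡ 58398 (mod 65208).
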